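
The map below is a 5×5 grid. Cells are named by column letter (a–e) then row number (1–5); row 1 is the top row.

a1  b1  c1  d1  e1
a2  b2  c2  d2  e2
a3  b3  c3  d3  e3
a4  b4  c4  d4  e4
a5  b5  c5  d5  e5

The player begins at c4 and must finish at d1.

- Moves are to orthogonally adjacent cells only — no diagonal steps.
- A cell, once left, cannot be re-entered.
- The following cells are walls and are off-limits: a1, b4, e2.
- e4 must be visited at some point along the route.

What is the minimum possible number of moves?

Any route passes through e4 somewhere between c4 and d1. Summing Manhattan distances along the two legs (c4 → e4 → d1) gives a lower bound of 2 + 4 = 6 moves.
A route of 6 moves achieves this: c4 → d4 → e4 → e3 → d3 → d2 → d1.
Since 6 matches the lower bound, it is optimal.

6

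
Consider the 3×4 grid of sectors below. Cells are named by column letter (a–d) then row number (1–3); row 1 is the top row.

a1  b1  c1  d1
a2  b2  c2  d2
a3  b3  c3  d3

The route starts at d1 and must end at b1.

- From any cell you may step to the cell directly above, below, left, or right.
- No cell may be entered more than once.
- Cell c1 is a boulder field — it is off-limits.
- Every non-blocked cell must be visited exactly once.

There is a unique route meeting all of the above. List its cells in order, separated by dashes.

d1 - d2 - d3 - c3 - c2 - b2 - b3 - a3 - a2 - a1 - b1

Need to visit all 11 open cells exactly once, starting at d1 and ending at b1.
Cell a1 has only two open neighbours (a2 and b1), so the path must pass straight through it: one of those is the cell it's entered from and the other is where it exits.
Route from d1: down 2 to d3, left 1 to c3, up 1 to c2, left 1 to b2, down 1 to b3, left 1 to a3, up 2 to a1, right 1 to b1 — 10 moves in all.
Check: all 11 open cells covered.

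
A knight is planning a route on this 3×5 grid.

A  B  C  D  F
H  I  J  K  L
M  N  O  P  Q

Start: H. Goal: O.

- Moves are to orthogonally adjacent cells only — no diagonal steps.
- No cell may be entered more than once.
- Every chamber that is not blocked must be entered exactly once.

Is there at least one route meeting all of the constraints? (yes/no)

Colour the cells like a checkerboard: each orthogonal step flips colour, so a Hamiltonian route alternates colours. Here there are 8 cells of one colour and 7 of the other, with start on the opposite colour to the goal — the counts and endpoints can't be arranged into an alternating sequence of length 15, so no Hamiltonian route exists.

no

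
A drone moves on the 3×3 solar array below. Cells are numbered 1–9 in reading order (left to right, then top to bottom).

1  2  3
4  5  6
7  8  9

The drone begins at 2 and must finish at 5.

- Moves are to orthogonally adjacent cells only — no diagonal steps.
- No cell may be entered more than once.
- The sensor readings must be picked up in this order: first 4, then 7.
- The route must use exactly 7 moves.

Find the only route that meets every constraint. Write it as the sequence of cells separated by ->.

2 -> 1 -> 4 -> 7 -> 8 -> 9 -> 6 -> 5

The waypoints must appear in the order 4, 7, with no cell reused.
Route from 2: left 1 to 1, down 2 to 7, right 2 to 9, up 1 to 6, left 1 to 5 — 7 moves in all.
Check: order respected (4 at step 2, 7 at step 3); 7 moves as required.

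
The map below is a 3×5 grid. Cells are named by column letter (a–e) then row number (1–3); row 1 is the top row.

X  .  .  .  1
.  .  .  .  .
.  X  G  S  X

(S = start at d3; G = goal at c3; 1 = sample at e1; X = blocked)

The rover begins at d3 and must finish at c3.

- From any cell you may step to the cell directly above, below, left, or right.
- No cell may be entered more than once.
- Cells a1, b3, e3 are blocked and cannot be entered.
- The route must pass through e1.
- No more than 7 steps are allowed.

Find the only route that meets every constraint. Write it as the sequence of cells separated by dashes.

d3 - d2 - e2 - e1 - d1 - c1 - c2 - c3

The 7-move cap with required stops at e1 leaves no slack for detours.
Route from d3: up 1 to d2, right 1 to e2, up 1 to e1, left 2 to c1, down 2 to c3 — 7 moves in all.
Check: all required cells visited; 7 ≤ 7 moves.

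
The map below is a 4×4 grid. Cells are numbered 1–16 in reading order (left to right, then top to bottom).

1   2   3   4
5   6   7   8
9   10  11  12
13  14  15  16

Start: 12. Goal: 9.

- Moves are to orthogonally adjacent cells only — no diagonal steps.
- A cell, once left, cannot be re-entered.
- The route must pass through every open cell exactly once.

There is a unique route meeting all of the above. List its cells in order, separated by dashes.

Need to visit all 16 open cells exactly once, starting at 12 and ending at 9.
Cell 4 has only two open neighbours (8 and 3), so the path must pass straight through it: one of those is the cell it's entered from and the other is where it exits.
Route from 12: down 1 to 16, left 1 to 15, up 2 to 7, right 1 to 8, up 1 to 4, left 3 to 1, down 1 to 5, right 1 to 6, down 2 to 14, left 1 to 13, up 1 to 9 — 15 moves in all.
Check: all 16 open cells covered.

12 - 16 - 15 - 11 - 7 - 8 - 4 - 3 - 2 - 1 - 5 - 6 - 10 - 14 - 13 - 9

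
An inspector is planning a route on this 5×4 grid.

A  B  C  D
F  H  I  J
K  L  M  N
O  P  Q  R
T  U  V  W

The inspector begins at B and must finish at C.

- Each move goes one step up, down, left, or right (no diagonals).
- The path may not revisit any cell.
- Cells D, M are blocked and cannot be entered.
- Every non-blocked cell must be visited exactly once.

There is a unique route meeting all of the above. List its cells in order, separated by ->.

Need to visit all 18 open cells exactly once, starting at B and ending at C.
Cell N has only two open neighbours (J and R), so the path must pass straight through it: one of those is the cell it's entered from and the other is where it exits.
Route from B: left to A, down to F, right to H, down to L, left to K, 2× down (reaching T), right to U, up to P, right to Q, down to V, right to W, 3× up (reaching J), left to I, up to C — 17 moves in all.
Check: all 18 open cells covered.

B -> A -> F -> H -> L -> K -> O -> T -> U -> P -> Q -> V -> W -> R -> N -> J -> I -> C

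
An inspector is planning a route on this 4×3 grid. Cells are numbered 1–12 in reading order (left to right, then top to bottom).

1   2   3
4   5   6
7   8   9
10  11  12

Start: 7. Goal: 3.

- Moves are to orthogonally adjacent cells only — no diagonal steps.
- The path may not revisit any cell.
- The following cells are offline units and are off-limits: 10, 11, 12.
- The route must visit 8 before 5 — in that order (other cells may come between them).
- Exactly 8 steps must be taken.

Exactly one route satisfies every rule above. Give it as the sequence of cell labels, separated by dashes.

7 - 8 - 9 - 6 - 5 - 4 - 1 - 2 - 3

The waypoints must appear in the order 8, 5, with no cell reused.
Route from 7: 2× right (reaching 9), up to 6, 2× left (reaching 4), up to 1, 2× right (reaching 3) — 8 moves in all.
Check: order respected (8 at step 1, 5 at step 4); 8 moves as required.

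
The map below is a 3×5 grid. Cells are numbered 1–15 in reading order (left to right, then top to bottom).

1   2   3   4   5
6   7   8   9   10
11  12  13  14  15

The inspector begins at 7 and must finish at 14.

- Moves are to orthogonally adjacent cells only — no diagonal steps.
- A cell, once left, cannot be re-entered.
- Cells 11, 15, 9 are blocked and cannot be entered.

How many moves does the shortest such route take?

3

The Manhattan distance from 7 to 14 is |2−3| + |2−4| = 3, so at least 3 moves are needed.
A route of 3 moves achieves this: 7 → 12 → 13 → 14.
Since 3 matches the lower bound, it is optimal.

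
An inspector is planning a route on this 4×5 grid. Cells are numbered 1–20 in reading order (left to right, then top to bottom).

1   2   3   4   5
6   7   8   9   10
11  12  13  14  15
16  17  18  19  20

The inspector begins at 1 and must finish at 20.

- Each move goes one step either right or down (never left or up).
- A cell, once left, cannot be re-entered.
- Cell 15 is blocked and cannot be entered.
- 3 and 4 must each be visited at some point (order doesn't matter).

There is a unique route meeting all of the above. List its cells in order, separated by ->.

1 -> 2 -> 3 -> 4 -> 9 -> 14 -> 19 -> 20

Moves only go right or down, so the column and row indices never decrease.
Route from 1: 3× right (reaching 4), 3× down (reaching 19), right to 20 — 7 moves in all.
Check: all required cells visited.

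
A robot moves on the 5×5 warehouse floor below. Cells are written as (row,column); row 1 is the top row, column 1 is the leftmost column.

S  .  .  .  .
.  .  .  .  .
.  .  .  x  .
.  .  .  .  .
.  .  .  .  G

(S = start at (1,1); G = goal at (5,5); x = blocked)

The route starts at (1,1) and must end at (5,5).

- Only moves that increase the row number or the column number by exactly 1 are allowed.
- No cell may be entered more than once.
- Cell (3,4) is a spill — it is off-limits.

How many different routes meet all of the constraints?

A right/down-only route from (1,1) to (5,5) makes exactly 4 down-moves and 4 right-moves in some order.
With no other constraints that would be C(8,4) = 70 routes.
Subtract routes through each blocked cell (inclusion–exclusion for overlaps): − through (3,4): 30 → 40.
That gives 40 routes.

40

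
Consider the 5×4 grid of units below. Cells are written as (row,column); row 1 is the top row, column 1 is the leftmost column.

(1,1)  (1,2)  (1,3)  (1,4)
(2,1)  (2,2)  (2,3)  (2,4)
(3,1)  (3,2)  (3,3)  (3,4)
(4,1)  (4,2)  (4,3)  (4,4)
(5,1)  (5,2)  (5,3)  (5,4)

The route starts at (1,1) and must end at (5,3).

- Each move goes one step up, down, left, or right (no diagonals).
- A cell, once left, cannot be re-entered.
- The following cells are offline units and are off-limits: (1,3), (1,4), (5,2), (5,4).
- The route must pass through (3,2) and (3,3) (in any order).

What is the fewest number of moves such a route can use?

Any route passes through (3,2) and (3,3) in some order between (1,1) and (5,3). Summing Manhattan distances along each leg and taking the cheapest ordering ((1,1) → (3,2) → (3,3) → (5,3)) gives a lower bound of 3 + 1 + 2 = 6 moves.
A route of 6 moves achieves this: (1,1) → (2,1) → (3,1) → (3,2) → (3,3) → (4,3) → (5,3).
Since 6 matches the lower bound, it is optimal.

6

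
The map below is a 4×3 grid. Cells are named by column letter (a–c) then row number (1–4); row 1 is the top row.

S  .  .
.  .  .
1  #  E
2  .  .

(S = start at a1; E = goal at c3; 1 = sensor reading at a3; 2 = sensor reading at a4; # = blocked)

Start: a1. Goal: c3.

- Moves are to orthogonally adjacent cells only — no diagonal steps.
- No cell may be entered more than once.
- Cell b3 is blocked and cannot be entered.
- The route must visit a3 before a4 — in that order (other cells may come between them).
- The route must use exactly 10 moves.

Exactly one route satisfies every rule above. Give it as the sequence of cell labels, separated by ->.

The waypoints must appear in the order a3, a4, with no cell reused.
Route from a1: right 2 to c1, down 1 to c2, left 2 to a2, down 2 to a4, right 2 to c4, up 1 to c3 — 10 moves in all.
Check: order respected (1 at step 6, 2 at step 7); 10 moves as required.

a1 -> b1 -> c1 -> c2 -> b2 -> a2 -> a3 -> a4 -> b4 -> c4 -> c3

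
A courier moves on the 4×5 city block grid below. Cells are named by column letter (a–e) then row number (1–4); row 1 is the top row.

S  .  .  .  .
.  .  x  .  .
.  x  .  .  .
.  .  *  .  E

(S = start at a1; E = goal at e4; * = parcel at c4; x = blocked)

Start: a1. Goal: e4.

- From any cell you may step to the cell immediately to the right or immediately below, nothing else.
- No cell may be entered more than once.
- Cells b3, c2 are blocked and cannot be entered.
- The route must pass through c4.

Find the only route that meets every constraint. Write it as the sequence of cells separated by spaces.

Moves only go right or down, so the column and row indices never decrease.
Route from a1: 3× down (reaching a4), 4× right (reaching e4) — 7 moves in all.
Check: all required cells visited.

a1 a2 a3 a4 b4 c4 d4 e4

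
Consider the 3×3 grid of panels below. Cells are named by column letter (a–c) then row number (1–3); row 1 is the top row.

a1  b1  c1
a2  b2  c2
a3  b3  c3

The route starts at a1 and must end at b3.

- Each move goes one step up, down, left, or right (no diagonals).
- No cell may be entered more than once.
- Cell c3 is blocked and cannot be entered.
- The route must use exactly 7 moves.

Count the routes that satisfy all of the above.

1

Need simple routes of exactly 7 moves from a1 to b3 (Manhattan distance 3, so 2 moves are spent on a detour and 2 undoing it).
Enumerating: a1 b1 c1 c2 b2 a2 a3 b3.
That gives 1 route.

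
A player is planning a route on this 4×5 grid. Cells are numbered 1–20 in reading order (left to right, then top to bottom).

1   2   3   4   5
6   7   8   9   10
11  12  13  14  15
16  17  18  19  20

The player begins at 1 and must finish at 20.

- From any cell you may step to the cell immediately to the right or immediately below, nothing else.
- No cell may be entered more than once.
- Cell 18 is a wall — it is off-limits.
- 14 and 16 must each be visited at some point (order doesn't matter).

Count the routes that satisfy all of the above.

A right/down-only route from 1 to 20 makes exactly 3 down-moves and 4 right-moves in some order.
With no other constraints that would be C(7,3) = 35 routes.
16 is below but to the left of 14: going 14 → 16 would need a leftward move and 16 → 14 an upward move, so no right/down-only route can visit both required cells.
No route satisfies every constraint, so the count is 0.

0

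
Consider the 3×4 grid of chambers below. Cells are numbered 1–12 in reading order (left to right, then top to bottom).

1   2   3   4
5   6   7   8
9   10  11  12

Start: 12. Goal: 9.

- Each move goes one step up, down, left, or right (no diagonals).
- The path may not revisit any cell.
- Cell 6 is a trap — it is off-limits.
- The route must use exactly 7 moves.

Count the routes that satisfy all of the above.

Need simple routes of exactly 7 moves from 12 to 9 (Manhattan distance 3, so 2 moves are spent on a detour and 2 undoing it).
Enumerating: 12 8 4 3 7 11 10 9 | 12 8 4 3 2 1 5 9 | 12 8 7 3 2 1 5 9 | 12 11 7 3 2 1 5 9.
That gives 4 routes.

4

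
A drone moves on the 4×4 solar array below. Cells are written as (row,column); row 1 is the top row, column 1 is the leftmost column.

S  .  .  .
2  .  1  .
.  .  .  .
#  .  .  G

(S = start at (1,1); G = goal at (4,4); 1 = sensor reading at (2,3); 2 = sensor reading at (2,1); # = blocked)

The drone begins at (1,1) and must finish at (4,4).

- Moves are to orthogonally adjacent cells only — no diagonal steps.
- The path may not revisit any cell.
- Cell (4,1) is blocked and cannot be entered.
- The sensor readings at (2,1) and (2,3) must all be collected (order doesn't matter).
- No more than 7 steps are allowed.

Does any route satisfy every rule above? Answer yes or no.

One route that works: (1,1) → (2,1) → (2,2) → (2,3) → (3,3) → (4,3) → (4,4).

yes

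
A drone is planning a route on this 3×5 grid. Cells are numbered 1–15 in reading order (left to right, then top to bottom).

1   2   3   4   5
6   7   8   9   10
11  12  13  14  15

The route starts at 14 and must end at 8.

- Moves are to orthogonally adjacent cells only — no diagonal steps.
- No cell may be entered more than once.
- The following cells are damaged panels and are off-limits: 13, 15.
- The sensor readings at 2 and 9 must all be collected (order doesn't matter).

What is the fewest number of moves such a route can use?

6

Any route passes through 2 and 9 in some order between 14 and 8. Summing Manhattan distances along each leg and taking the cheapest ordering (14 → 9 → 2 → 8) gives a lower bound of 1 + 3 + 2 = 6 moves.
A route of 6 moves achieves this: 14 → 9 → 4 → 3 → 2 → 7 → 8.
Since 6 matches the lower bound, it is optimal.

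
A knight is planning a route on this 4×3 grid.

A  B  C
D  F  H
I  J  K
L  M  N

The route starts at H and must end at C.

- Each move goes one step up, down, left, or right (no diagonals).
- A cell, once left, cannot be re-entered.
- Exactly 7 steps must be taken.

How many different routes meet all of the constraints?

5

Need simple routes of exactly 7 moves from H to C (Manhattan distance 1, so 3 moves are spent on a detour and 3 undoing it).
Enumerating: H K N M J F B C | H K J F D A B C | H K J I D A B C | H K J I D F B C | H F J I D A B C.
That gives 5 routes.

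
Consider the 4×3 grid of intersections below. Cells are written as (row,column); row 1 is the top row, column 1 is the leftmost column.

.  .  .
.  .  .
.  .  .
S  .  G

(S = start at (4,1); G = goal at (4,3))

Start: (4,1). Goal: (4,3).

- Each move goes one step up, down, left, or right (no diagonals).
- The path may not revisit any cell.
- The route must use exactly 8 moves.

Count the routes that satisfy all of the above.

Need simple routes of exactly 8 moves from (4,1) to (4,3) (Manhattan distance 2, so 3 moves are spent on a detour and 3 undoing it).
Branch systematically from the start, pruning whenever the remaining move budget drops below the Manhattan distance to (4,3) or differs from it in parity. Grouping the completions by first move — via (3,1): 7; via (4,2): 2 — and summing: 7 + 2 = 9.
That gives 9 routes.

9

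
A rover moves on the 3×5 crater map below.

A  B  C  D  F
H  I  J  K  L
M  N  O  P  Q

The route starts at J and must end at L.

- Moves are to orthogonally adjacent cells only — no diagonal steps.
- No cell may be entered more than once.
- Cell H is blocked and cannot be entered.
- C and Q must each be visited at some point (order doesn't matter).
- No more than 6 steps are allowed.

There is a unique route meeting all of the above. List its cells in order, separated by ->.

J -> C -> D -> K -> P -> Q -> L

Any route must reach C and Q and still end at L within 6 moves, so the order of the required stops is forced.
Route from J: up 1 to C, right 1 to D, down 2 to P, right 1 to Q, up 1 to L — 6 moves in all.
Check: all required cells visited; 6 ≤ 6 moves.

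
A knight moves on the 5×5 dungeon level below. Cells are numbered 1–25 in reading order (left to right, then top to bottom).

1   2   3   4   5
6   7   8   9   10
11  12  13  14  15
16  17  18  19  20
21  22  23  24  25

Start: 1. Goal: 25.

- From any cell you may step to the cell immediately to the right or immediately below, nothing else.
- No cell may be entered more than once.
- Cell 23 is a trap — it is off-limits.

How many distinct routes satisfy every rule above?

A right/down-only route from 1 to 25 makes exactly 4 down-moves and 4 right-moves in some order.
With no other constraints that would be C(8,4) = 70 routes.
Subtract routes through each blocked cell (inclusion–exclusion for overlaps): − through 23: 15 → 55.
That gives 55 routes.

55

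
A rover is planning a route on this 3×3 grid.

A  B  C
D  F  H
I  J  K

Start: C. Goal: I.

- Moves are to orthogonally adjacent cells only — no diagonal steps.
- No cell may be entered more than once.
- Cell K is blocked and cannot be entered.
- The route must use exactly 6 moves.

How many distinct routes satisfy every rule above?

Need simple routes of exactly 6 moves from C to I (Manhattan distance 4, so 1 moves are spent on a detour and 1 undoing it).
Enumerating: C H F B A D I | C B A D F J I.
That gives 2 routes.

2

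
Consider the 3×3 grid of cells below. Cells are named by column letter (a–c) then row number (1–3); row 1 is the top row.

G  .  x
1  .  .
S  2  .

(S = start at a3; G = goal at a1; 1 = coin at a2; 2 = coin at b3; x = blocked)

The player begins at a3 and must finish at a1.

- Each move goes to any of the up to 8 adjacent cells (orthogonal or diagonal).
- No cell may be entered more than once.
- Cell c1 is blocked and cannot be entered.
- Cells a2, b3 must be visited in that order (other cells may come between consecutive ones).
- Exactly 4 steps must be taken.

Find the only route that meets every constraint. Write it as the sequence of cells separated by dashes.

The waypoints must appear in the order a2, b3, with no cell reused.
Route from a3: up to a2, down-right to b3, up to b2, up-left to a1 — 4 moves in all.
Check: order respected (1 at step 1, 2 at step 2); 4 moves as required.

a3 - a2 - b3 - b2 - a1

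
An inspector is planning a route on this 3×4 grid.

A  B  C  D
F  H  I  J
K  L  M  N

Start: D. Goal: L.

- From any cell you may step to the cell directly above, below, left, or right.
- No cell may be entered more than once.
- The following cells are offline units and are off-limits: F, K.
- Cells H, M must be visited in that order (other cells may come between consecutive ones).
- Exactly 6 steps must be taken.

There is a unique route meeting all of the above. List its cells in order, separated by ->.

The waypoints must appear in the order H, M, with no cell reused.
Route from D: 2× left (reaching B), down to H, right to I, down to M, left to L — 6 moves in all.
Check: order respected (H at step 3, M at step 5); 6 moves as required.

D -> C -> B -> H -> I -> M -> L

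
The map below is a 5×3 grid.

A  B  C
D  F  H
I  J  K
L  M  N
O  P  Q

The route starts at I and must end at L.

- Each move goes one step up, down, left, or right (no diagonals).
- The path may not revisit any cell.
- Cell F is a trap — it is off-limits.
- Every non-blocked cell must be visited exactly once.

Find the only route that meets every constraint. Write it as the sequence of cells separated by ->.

Need to visit all 14 open cells exactly once, starting at I and ending at L.
Cell B has only two open neighbours (A and C), so the path must pass straight through it: one of those is the cell it's entered from and the other is where it exits.
Route from I: 2× up (reaching A), 2× right (reaching C), 2× down (reaching K), left to J, down to M, right to N, down to Q, 2× left (reaching O), up to L — 13 moves in all.
Check: all 14 open cells covered.

I -> D -> A -> B -> C -> H -> K -> J -> M -> N -> Q -> P -> O -> L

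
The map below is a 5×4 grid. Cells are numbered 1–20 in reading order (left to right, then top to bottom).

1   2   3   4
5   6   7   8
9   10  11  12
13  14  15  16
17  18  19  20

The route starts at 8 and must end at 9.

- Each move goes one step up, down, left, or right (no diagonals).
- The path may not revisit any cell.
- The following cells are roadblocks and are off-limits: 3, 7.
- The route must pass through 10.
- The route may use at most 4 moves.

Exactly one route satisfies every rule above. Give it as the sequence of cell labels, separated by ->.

8 -> 12 -> 11 -> 10 -> 9

The 4-move cap with required stops at 10 leaves no slack for detours.
Route from 8: down to 12, 3× left (reaching 9) — 4 moves in all.
Check: all required cells visited; 4 ≤ 4 moves.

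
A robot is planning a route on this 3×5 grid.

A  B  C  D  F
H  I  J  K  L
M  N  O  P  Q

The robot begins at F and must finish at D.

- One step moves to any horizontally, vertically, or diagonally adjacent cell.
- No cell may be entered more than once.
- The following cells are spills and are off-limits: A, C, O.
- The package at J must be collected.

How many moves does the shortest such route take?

3

Any route passes through J somewhere between F and D. Summing Chebyshev distances along the two legs (F → J → D) gives a lower bound of 2 + 1 = 3 moves.
A route of 3 moves achieves this: F → K → J → D.
Since 3 matches the lower bound, it is optimal.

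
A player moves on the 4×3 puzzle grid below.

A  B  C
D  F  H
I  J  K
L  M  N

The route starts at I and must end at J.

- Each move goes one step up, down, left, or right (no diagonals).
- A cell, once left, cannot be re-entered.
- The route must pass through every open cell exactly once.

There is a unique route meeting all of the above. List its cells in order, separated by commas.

Need to visit all 12 open cells exactly once, starting at I and ending at J.
Route from I: down 1 to L, right 2 to N, up 3 to C, left 2 to A, down 1 to D, right 1 to F, down 1 to J — 11 moves in all.
Check: all 12 open cells covered.

I, L, M, N, K, H, C, B, A, D, F, J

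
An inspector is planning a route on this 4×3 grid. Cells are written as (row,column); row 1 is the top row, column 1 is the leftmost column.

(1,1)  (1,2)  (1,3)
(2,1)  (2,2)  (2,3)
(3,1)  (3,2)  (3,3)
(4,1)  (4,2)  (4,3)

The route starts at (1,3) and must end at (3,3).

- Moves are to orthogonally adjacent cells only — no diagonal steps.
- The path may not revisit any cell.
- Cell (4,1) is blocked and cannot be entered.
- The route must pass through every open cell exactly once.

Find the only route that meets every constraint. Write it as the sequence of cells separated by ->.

(1,3) -> (2,3) -> (2,2) -> (1,2) -> (1,1) -> (2,1) -> (3,1) -> (3,2) -> (4,2) -> (4,3) -> (3,3)

Need to visit all 11 open cells exactly once, starting at (1,3) and ending at (3,3).
Cell (4,2) has only two open neighbours ((3,2) and (4,3)), so the path must pass straight through it: one of those is the cell it's entered from and the other is where it exits.
Route from (1,3): down to (2,3), left to (2,2), up to (1,2), left to (1,1), 2× down (reaching (3,1)), right to (3,2), down to (4,2), right to (4,3), up to (3,3) — 10 moves in all.
Check: all 11 open cells covered.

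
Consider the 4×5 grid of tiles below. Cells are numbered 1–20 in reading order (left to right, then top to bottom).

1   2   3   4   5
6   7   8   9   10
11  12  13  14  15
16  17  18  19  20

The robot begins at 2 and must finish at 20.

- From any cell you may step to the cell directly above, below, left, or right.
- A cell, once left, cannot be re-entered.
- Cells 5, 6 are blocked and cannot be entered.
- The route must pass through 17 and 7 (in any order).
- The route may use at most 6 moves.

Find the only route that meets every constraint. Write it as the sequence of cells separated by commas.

2, 7, 12, 17, 18, 19, 20

The budget equals the shortest possible length, so every move has to be on a shortest route through the required cells.
Route from 2: down 3 to 17, right 3 to 20 — 6 moves in all.
Check: all required cells visited; 6 ≤ 6 moves.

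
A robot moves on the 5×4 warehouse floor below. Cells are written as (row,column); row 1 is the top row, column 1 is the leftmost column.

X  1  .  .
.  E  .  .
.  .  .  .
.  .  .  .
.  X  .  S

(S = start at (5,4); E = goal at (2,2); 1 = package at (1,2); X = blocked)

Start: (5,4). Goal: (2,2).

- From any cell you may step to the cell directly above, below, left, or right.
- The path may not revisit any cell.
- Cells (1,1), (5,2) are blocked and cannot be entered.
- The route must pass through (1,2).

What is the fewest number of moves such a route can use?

7

Any route passes through (1,2) somewhere between (5,4) and (2,2). Summing Manhattan distances along the two legs ((5,4) → (1,2) → (2,2)) gives a lower bound of 6 + 1 = 7 moves.
A route of 7 moves achieves this: (5,4) → (4,4) → (3,4) → (2,4) → (1,4) → (1,3) → (1,2) → (2,2).
Since 7 matches the lower bound, it is optimal.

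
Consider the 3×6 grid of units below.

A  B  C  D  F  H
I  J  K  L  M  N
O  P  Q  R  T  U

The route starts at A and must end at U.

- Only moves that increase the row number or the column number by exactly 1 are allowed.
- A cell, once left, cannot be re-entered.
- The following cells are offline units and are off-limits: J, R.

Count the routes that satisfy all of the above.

7

A right/down-only route from A to U makes exactly 2 down-moves and 5 right-moves in some order.
With no other constraints that would be C(7,2) = 21 routes.
Subtract routes through each blocked cell (inclusion–exclusion for overlaps): − through J: 10 − through R: 10 + through J&R: 6 → 7.
That gives 7 routes.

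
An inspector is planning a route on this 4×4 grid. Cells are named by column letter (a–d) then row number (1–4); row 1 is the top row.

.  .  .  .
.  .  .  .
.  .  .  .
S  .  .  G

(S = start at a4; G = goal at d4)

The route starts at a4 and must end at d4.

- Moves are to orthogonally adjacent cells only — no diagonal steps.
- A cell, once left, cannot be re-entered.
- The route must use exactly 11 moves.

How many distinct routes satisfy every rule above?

Need simple routes of exactly 11 moves from a4 to d4 (Manhattan distance 3, so 4 moves are spent on a detour and 4 undoing it).
Branch systematically from the start, pruning whenever the remaining move budget drops below the Manhattan distance to d4 or differs from it in parity. Grouping the completions by first move — via a3: 33; via b4: 28 — and summing: 33 + 28 = 61.
That gives 61 routes.

61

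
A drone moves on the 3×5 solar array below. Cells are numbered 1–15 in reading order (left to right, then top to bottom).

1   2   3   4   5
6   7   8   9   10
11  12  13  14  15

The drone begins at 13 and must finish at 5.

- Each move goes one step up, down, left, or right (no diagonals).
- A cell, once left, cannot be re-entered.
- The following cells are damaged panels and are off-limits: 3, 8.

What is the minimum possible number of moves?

The Manhattan distance from 13 to 5 is |3−1| + |3−5| = 4, so at least 4 moves are needed.
A route of 4 moves achieves this: 13 → 14 → 9 → 4 → 5.
Since 4 matches the lower bound, it is optimal.

4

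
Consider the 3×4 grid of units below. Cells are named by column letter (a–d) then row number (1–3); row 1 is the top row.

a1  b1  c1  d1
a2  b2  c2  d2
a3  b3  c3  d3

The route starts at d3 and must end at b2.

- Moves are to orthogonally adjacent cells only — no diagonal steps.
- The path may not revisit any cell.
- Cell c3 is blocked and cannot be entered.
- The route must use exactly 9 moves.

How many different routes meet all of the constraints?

2

Need simple routes of exactly 9 moves from d3 to b2 (Manhattan distance 3, so 3 moves are spent on a detour and 3 undoing it).
Enumerating: d3 d2 d1 c1 b1 a1 a2 a3 b3 b2 | d3 d2 c2 c1 b1 a1 a2 a3 b3 b2.
That gives 2 routes.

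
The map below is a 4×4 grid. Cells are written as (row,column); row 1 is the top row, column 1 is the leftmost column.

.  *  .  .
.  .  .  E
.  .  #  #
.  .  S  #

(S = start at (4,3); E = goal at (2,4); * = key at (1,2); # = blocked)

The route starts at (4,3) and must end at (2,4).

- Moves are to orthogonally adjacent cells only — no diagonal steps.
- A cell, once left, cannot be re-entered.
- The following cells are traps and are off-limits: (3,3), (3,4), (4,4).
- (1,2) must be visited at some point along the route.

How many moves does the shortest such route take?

Any route passes through (1,2) somewhere between (4,3) and (2,4). Summing Manhattan distances along the two legs ((4,3) → (1,2) → (2,4)) gives a lower bound of 4 + 3 = 7 moves.
A route of 7 moves achieves this: (4,3) → (4,2) → (3,2) → (2,2) → (1,2) → (1,3) → (2,3) → (2,4).
Since 7 matches the lower bound, it is optimal.

7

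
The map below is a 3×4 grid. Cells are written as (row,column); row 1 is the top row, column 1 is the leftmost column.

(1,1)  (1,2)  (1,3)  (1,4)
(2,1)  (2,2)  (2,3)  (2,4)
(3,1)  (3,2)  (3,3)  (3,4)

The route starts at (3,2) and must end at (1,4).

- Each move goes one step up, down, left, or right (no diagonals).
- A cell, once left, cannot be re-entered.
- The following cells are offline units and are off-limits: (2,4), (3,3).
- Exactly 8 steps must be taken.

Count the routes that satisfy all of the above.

Need simple routes of exactly 8 moves from (3,2) to (1,4) (Manhattan distance 4, so 2 moves are spent on a detour and 2 undoing it).
Enumerating: (3,2) (3,1) (2,1) (1,1) (1,2) (2,2) (2,3) (1,3) (1,4).
That gives 1 route.

1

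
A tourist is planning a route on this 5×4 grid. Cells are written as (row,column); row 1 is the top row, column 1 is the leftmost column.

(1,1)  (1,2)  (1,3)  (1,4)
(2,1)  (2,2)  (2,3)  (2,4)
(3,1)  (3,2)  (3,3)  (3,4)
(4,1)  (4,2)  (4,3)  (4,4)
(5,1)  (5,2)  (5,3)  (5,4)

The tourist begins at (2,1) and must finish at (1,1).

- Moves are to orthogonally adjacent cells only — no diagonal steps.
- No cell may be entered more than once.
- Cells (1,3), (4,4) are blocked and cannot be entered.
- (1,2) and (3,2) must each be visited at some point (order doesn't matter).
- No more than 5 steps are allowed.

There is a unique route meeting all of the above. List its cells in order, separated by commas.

The 5-move cap with required stops at (1,2), (3,2) leaves no slack for detours.
Route from (2,1): down 1 to (3,1), right 1 to (3,2), up 2 to (1,2), left 1 to (1,1) — 5 moves in all.
Check: all required cells visited; 5 ≤ 5 moves.

(2,1), (3,1), (3,2), (2,2), (1,2), (1,1)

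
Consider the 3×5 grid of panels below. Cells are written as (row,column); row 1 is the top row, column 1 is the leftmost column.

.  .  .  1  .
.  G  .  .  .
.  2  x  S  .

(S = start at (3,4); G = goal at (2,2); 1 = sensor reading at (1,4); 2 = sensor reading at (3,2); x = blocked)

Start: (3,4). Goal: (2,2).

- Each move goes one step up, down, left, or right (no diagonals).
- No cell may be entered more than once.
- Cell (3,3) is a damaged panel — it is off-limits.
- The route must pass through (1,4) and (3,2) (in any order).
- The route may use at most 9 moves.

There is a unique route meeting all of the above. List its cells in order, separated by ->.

Any route must reach (1,4) and (3,2) and still end at (2,2) within 9 moves, so the order of the required stops is forced.
Route from (3,4): 2× up (reaching (1,4)), 3× left (reaching (1,1)), 2× down (reaching (3,1)), right to (3,2), up to (2,2) — 9 moves in all.
Check: all required cells visited; 9 ≤ 9 moves.

(3,4) -> (2,4) -> (1,4) -> (1,3) -> (1,2) -> (1,1) -> (2,1) -> (3,1) -> (3,2) -> (2,2)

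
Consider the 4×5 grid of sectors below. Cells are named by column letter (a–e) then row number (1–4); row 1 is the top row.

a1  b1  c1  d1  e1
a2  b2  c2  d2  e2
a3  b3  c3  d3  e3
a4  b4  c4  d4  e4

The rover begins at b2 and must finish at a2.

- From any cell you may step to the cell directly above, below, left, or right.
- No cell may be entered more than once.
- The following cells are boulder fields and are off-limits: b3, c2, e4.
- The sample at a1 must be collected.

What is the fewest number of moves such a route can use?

Any route passes through a1 somewhere between b2 and a2. Summing Manhattan distances along the two legs (b2 → a1 → a2) gives a lower bound of 2 + 1 = 3 moves.
A route of 3 moves achieves this: b2 → b1 → a1 → a2.
Since 3 matches the lower bound, it is optimal.

3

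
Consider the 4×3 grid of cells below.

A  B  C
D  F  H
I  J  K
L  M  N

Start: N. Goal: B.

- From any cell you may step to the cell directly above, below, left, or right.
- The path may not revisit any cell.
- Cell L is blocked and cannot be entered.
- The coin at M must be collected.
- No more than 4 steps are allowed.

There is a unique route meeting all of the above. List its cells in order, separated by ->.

N -> M -> J -> F -> B

The budget equals the shortest possible length, so every move has to be on a shortest route through the required cells.
Route from N: left to M, 3× up (reaching B) — 4 moves in all.
Check: all required cells visited; 4 ≤ 4 moves.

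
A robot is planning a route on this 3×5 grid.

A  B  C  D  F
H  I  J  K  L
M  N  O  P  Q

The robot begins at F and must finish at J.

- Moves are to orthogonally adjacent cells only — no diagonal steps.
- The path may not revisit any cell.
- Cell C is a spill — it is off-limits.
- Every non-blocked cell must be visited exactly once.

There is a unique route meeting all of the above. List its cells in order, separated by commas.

Need to visit all 14 open cells exactly once, starting at F and ending at J.
Cell A has only two open neighbours (H and B), so the path must pass straight through it: one of those is the cell it's entered from and the other is where it exits.
Route from F: left to D, down to K, right to L, down to Q, 4× left (reaching M), 2× up (reaching A), right to B, down to I, right to J — 13 moves in all.
Check: all 14 open cells covered.

F, D, K, L, Q, P, O, N, M, H, A, B, I, J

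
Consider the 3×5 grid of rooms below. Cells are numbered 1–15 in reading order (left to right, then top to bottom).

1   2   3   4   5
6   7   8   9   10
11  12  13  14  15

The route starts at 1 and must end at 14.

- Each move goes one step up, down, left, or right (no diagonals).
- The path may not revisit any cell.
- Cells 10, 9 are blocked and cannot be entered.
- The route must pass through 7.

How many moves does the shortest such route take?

Any route passes through 7 somewhere between 1 and 14. Summing Manhattan distances along the two legs (1 → 7 → 14) gives a lower bound of 2 + 3 = 5 moves.
A route of 5 moves achieves this: 1 → 6 → 7 → 12 → 13 → 14.
Since 5 matches the lower bound, it is optimal.

5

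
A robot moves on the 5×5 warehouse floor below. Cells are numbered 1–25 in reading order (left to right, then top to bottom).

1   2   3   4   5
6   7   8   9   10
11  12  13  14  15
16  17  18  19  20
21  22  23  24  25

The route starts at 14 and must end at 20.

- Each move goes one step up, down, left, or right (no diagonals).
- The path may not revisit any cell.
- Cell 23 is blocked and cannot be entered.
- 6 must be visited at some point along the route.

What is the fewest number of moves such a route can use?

10

Any route passes through 6 somewhere between 14 and 20. Summing Manhattan distances along the two legs (14 → 6 → 20) gives a lower bound of 4 + 6 = 10 moves.
A route of 10 moves achieves this: 14 → 9 → 8 → 7 → 6 → 11 → 16 → 17 → 18 → 19 → 20.
Since 10 matches the lower bound, it is optimal.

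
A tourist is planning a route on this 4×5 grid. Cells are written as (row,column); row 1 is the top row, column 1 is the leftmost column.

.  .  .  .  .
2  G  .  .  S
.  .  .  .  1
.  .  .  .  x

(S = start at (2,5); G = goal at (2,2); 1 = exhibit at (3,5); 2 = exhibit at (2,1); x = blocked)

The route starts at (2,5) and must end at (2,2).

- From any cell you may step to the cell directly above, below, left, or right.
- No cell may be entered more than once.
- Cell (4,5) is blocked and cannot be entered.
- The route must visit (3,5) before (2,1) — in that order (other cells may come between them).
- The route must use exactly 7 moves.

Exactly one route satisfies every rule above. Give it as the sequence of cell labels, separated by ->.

(2,5) -> (3,5) -> (3,4) -> (3,3) -> (3,2) -> (3,1) -> (2,1) -> (2,2)

The waypoints must appear in the order (3,5), (2,1), with no cell reused.
Route from (2,5): down 1 to (3,5), left 4 to (3,1), up 1 to (2,1), right 1 to (2,2) — 7 moves in all.
Check: order respected (1 at step 1, 2 at step 6); 7 moves as required.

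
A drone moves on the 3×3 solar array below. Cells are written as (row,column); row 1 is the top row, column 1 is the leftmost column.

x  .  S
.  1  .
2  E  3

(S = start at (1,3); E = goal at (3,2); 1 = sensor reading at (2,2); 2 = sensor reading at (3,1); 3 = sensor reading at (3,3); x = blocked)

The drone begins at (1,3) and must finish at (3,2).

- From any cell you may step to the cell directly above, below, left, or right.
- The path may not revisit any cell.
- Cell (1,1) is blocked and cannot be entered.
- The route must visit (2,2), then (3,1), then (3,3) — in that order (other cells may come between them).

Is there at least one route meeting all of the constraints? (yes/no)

no

Even ignoring the required order, no revisit-free route from (1,3) to (3,2) manages to pass through all of (2,2), (3,1), and (3,3): branching out from (1,3), every path either misses one of them or, having collected them, can no longer reach (3,2) without re-entering a cell.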